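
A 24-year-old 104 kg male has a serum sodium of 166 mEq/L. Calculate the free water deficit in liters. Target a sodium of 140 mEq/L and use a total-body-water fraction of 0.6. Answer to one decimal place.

11.6 L

TBW = 0.6 · 104 = 62.4 L
Free water deficit = TBW · (Na/140 − 1)
= 62.4 · (166/140 − 1)
= 62.4 · 0.1857
= 11.59 L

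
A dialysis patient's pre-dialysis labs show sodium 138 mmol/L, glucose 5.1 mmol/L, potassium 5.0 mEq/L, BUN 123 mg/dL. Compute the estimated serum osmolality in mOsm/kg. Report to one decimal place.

325.0 mOsm/kg

Calculated osmolality = 2·Na + glucose + BUN/2.8
= 2·138 + 5.1 + 123/2.8
= 276 + 5.10 + 43.93
= 325.03 mOsm/kg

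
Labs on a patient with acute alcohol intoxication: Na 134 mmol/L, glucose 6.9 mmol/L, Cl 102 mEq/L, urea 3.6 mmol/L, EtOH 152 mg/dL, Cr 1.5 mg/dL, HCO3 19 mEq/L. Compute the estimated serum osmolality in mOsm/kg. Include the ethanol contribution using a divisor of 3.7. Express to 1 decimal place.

319.6 mOsm/kg

Calculated osmolality = 2·Na + glucose + urea + ethanol/3.7
= 2·134 + 6.9 + 3.6 + 152/3.7
= 268 + 6.90 + 3.60 + 41.08
= 319.58 mOsm/kg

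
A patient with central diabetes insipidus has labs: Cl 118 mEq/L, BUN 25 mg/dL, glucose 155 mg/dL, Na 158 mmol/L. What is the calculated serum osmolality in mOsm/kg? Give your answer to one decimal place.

Calculated osmolality = 2·Na + glucose/18 + BUN/2.8
= 2·158 + 155/18 + 25/2.8
= 316 + 8.61 + 8.93
= 333.54 mOsm/kg

333.5 mOsm/kg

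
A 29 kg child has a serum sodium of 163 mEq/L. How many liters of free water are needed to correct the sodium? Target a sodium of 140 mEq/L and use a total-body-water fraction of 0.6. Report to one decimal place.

2.9 L

TBW = 0.6 · 29 = 17.4 L
Free water deficit = TBW · (Na/140 − 1)
= 17.4 · (163/140 − 1)
= 17.4 · 0.1643
= 2.86 L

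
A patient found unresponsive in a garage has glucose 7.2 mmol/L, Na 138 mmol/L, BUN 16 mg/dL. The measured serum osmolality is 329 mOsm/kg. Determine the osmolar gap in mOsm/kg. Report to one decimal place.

40.1 mOsm/kg

Calculated osmolality = 2·Na + glucose + BUN/2.8
= 2·138 + 7.2 + 16/2.8
= 276 + 7.20 + 5.71
= 288.91 mOsm/kg ≈ 288.9 mOsm/kg
Osmolar gap = measured − calculated = 329 − 288.9 = 40.1 mOsm/kg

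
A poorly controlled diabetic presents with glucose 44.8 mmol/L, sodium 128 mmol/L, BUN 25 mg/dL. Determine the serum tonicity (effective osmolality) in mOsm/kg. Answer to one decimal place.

300.8 mOsm/kg

Effective osmolality excludes urea (freely permeant across cell membranes):
2·Na + glucose
= 2·128 + 44.8
= 256 + 44.8
= 300.8 mOsm/kg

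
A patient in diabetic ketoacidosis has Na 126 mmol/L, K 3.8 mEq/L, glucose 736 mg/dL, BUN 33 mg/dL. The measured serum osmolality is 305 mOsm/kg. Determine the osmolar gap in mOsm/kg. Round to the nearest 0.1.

Calculated osmolality = 2·Na + glucose/18 + BUN/2.8
= 2·126 + 736/18 + 33/2.8
= 252 + 40.89 + 11.79
= 304.68 mOsm/kg ≈ 304.7 mOsm/kg
Osmolar gap = measured − calculated = 305 − 304.7 = 0.3 mOsm/kg

0.3 mOsm/kg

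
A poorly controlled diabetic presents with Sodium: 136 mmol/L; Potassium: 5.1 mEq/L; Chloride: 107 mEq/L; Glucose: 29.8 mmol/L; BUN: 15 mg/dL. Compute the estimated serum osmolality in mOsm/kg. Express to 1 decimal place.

307.2 mOsm/kg

Calculated osmolality = 2·Na + glucose + BUN/2.8
= 2·136 + 29.8 + 15/2.8
= 272 + 29.80 + 5.36
= 307.16 mOsm/kg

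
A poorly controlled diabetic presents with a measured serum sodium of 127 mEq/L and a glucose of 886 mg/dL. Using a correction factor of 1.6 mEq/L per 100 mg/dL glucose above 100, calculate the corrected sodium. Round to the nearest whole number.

140 mEq/L

Corrected Na = measured Na + 1.6 · (glucose − 100)/100
= 127 + 1.6 · (886 − 100)/100
= 127 + 12.6
= 139.6 mEq/L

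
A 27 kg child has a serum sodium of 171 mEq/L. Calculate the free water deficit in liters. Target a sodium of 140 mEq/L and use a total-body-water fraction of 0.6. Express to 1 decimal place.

TBW = 0.6 · 27 = 16.2 L
Free water deficit = TBW · (Na/140 − 1)
= 16.2 · (171/140 − 1)
= 16.2 · 0.2214
= 3.59 L

3.6 L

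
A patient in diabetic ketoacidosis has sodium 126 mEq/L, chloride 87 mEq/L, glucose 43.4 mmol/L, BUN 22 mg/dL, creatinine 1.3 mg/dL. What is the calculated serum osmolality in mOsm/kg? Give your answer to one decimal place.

303.3 mOsm/kg

Calculated osmolality = 2·Na + glucose + BUN/2.8
= 2·126 + 43.4 + 22/2.8
= 252 + 43.40 + 7.86
= 303.26 mOsm/kg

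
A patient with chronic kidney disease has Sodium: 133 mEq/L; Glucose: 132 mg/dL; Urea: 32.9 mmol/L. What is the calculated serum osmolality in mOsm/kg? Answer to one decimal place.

306.2 mOsm/kg

Calculated osmolality = 2·Na + glucose/18 + urea
= 2·133 + 132/18 + 32.9
= 266 + 7.33 + 32.90
= 306.23 mOsm/kg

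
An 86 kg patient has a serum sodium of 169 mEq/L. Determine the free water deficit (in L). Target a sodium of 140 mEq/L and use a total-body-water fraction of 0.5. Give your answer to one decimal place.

8.9 L

TBW = 0.5 · 86 = 43 L
Free water deficit = TBW · (Na/140 − 1)
= 43 · (169/140 − 1)
= 43 · 0.2071
= 8.91 L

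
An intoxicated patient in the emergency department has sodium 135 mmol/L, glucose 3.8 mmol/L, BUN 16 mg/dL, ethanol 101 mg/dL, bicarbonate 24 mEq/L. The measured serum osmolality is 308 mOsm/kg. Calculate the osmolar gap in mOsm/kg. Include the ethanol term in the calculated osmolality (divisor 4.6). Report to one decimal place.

Calculated osmolality = 2·Na + glucose + BUN/2.8 + ethanol/4.6
= 2·135 + 3.8 + 16/2.8 + 101/4.6
= 270 + 3.80 + 5.71 + 21.96
= 301.47 mOsm/kg ≈ 301.5 mOsm/kg
Osmolar gap = measured − calculated = 308 − 301.5 = 6.5 mOsm/kg

6.5 mOsm/kg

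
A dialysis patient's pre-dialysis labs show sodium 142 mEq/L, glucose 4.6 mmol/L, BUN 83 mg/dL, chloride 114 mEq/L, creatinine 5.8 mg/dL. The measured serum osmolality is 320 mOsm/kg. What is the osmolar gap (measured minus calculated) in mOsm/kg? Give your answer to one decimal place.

Calculated osmolality = 2·Na + glucose + BUN/2.8
= 2·142 + 4.6 + 83/2.8
= 284 + 4.60 + 29.64
= 318.24 mOsm/kg ≈ 318.2 mOsm/kg
Osmolar gap = measured − calculated = 320 − 318.2 = 1.8 mOsm/kg

1.8 mOsm/kg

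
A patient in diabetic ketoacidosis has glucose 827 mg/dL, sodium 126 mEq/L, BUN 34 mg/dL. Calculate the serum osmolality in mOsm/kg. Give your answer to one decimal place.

310.1 mOsm/kg

Calculated osmolality = 2·Na + glucose/18 + BUN/2.8
= 2·126 + 827/18 + 34/2.8
= 252 + 45.94 + 12.14
= 310.08 mOsm/kg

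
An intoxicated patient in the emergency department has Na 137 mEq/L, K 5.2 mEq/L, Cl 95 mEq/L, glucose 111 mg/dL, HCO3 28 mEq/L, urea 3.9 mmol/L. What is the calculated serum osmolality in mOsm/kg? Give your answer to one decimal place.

284.1 mOsm/kg

Calculated osmolality = 2·Na + glucose/18 + urea
= 2·137 + 111/18 + 3.9
= 274 + 6.17 + 3.90
= 284.07 mOsm/kg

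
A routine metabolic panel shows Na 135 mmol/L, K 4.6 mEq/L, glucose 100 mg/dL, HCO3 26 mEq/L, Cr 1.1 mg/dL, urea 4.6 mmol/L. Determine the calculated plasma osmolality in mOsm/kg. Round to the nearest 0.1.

280.2 mOsm/kg

Calculated osmolality = 2·Na + glucose/18 + urea
= 2·135 + 100/18 + 4.6
= 270 + 5.56 + 4.60
= 280.16 mOsm/kg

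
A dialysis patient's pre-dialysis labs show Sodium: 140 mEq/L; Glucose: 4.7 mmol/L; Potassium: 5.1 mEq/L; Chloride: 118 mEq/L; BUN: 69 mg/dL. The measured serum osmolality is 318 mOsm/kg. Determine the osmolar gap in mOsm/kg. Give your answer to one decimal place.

8.7 mOsm/kg

Calculated osmolality = 2·Na + glucose + BUN/2.8
= 2·140 + 4.7 + 69/2.8
= 280 + 4.70 + 24.64
= 309.34 mOsm/kg ≈ 309.3 mOsm/kg
Osmolar gap = measured − calculated = 318 − 309.3 = 8.7 mOsm/kg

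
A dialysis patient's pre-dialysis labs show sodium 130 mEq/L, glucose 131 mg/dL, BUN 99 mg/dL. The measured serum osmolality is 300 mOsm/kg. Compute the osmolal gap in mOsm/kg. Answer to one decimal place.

Calculated osmolality = 2·Na + glucose/18 + BUN/2.8
= 2·130 + 131/18 + 99/2.8
= 260 + 7.28 + 35.36
= 302.64 mOsm/kg ≈ 302.6 mOsm/kg
Osmolar gap = measured − calculated = 300 − 302.6 = -2.6 mOsm/kg

-2.6 mOsm/kg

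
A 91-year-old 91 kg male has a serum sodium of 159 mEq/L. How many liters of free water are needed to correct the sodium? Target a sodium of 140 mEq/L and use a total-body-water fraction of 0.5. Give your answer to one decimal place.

TBW = 0.5 · 91 = 45.5 L
Free water deficit = TBW · (Na/140 − 1)
= 45.5 · (159/140 − 1)
= 45.5 · 0.1357
= 6.17 L

6.2 L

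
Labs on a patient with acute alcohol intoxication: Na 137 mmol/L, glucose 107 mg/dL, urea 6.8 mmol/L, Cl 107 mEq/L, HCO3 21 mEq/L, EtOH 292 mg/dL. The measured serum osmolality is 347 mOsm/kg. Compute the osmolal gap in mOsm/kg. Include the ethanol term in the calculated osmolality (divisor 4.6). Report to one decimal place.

-3.2 mOsm/kg

Calculated osmolality = 2·Na + glucose/18 + urea + ethanol/4.6
= 2·137 + 107/18 + 6.8 + 292/4.6
= 274 + 5.94 + 6.80 + 63.48
= 350.22 mOsm/kg ≈ 350.2 mOsm/kg
Osmolar gap = measured − calculated = 347 − 350.2 = -3.2 mOsm/kg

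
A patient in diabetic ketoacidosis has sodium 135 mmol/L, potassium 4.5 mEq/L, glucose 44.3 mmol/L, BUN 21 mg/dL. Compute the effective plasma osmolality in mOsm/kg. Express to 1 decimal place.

314.3 mOsm/kg

Effective osmolality excludes urea (freely permeant across cell membranes):
2·Na + glucose
= 2·135 + 44.3
= 270 + 44.3
= 314.3 mOsm/kg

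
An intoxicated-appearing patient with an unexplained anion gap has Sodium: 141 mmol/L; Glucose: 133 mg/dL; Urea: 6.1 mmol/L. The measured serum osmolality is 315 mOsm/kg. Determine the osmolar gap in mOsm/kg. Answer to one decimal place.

19.5 mOsm/kg

Calculated osmolality = 2·Na + glucose/18 + urea
= 2·141 + 133/18 + 6.1
= 282 + 7.39 + 6.10
= 295.49 mOsm/kg ≈ 295.5 mOsm/kg
Osmolar gap = measured − calculated = 315 − 295.5 = 19.5 mOsm/kg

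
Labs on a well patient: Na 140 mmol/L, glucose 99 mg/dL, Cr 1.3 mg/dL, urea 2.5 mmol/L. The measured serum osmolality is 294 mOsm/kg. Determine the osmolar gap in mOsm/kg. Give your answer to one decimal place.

Calculated osmolality = 2·Na + glucose/18 + urea
= 2·140 + 99/18 + 2.5
= 280 + 5.50 + 2.50
= 288 mOsm/kg ≈ 288.0 mOsm/kg
Osmolar gap = measured − calculated = 294 − 288.0 = 6.0 mOsm/kg

6.0 mOsm/kg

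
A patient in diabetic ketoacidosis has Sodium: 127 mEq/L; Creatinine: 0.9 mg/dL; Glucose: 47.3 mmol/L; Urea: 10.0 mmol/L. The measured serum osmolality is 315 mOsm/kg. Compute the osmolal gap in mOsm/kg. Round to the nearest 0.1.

Calculated osmolality = 2·Na + glucose + urea
= 2·127 + 47.3 + 10
= 254 + 47.30 + 10
= 311.3 mOsm/kg ≈ 311.3 mOsm/kg
Osmolar gap = measured − calculated = 315 − 311.3 = 3.7 mOsm/kg

3.7 mOsm/kg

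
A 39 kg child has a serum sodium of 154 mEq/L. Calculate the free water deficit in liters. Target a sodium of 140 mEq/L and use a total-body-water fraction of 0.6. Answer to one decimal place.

TBW = 0.6 · 39 = 23.4 L
Free water deficit = TBW · (Na/140 − 1)
= 23.4 · (154/140 − 1)
= 23.4 · 0.1
= 2.34 L

2.3 L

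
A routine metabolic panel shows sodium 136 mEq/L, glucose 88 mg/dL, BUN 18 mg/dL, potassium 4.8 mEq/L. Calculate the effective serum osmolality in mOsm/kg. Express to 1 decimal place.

276.9 mOsm/kg

Effective osmolality excludes urea (freely permeant across cell membranes):
2·Na + glucose/18
= 2·136 + 88/18
= 272 + 4.89
= 276.89 mOsm/kg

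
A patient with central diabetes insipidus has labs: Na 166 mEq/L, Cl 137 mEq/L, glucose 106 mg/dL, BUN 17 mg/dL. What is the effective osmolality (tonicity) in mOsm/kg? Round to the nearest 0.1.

Effective osmolality excludes urea (freely permeant across cell membranes):
2·Na + glucose/18
= 2·166 + 106/18
= 332 + 5.89
= 337.89 mOsm/kg

337.9 mOsm/kg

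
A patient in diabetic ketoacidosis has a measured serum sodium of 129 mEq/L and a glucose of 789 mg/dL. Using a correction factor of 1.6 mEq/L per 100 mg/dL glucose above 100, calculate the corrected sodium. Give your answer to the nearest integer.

Corrected Na = measured Na + 1.6 · (glucose − 100)/100
= 129 + 1.6 · (789 − 100)/100
= 129 + 11
= 140 mEq/L

140 mEq/L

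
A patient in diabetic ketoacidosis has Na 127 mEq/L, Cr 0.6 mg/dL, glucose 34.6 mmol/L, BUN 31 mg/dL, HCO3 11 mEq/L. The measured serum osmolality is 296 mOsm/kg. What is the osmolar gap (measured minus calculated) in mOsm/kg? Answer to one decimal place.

Calculated osmolality = 2·Na + glucose + BUN/2.8
= 2·127 + 34.6 + 31/2.8
= 254 + 34.60 + 11.07
= 299.67 mOsm/kg ≈ 299.7 mOsm/kg
Osmolar gap = measured − calculated = 296 − 299.7 = -3.7 mOsm/kg

-3.7 mOsm/kg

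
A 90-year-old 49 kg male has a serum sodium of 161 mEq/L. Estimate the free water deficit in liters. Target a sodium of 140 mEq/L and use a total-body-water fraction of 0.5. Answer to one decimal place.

TBW = 0.5 · 49 = 24.5 L
Free water deficit = TBW · (Na/140 − 1)
= 24.5 · (161/140 − 1)
= 24.5 · 0.15
= 3.67 L

3.7 L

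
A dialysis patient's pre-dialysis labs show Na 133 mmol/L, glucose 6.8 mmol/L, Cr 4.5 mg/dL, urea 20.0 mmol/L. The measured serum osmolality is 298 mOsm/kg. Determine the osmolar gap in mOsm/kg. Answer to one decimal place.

5.2 mOsm/kg

Calculated osmolality = 2·Na + glucose + urea
= 2·133 + 6.8 + 20
= 266 + 6.80 + 20
= 292.8 mOsm/kg ≈ 292.8 mOsm/kg
Osmolar gap = measured − calculated = 298 − 292.8 = 5.2 mOsm/kg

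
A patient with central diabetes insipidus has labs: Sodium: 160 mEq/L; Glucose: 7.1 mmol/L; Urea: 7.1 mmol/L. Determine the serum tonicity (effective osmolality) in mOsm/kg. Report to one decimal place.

Effective osmolality excludes urea (freely permeant across cell membranes):
2·Na + glucose
= 2·160 + 7.1
= 320 + 7.1
= 327.1 mOsm/kg

327.1 mOsm/kg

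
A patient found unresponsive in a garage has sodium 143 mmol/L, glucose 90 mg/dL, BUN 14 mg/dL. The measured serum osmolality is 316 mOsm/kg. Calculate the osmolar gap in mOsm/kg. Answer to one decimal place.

Calculated osmolality = 2·Na + glucose/18 + BUN/2.8
= 2·143 + 90/18 + 14/2.8
= 286 + 5 + 5
= 296 mOsm/kg ≈ 296.0 mOsm/kg
Osmolar gap = measured − calculated = 316 − 296.0 = 20.0 mOsm/kg

20.0 mOsm/kg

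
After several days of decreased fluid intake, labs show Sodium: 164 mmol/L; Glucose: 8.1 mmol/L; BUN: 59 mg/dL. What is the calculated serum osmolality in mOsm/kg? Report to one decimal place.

357.2 mOsm/kg

Calculated osmolality = 2·Na + glucose + BUN/2.8
= 2·164 + 8.1 + 59/2.8
= 328 + 8.10 + 21.07
= 357.17 mOsm/kg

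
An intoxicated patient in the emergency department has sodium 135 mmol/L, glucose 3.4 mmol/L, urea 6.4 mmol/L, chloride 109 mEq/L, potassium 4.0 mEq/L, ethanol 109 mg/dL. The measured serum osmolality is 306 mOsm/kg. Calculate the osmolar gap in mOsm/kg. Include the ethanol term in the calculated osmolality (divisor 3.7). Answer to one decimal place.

-3.3 mOsm/kg

Calculated osmolality = 2·Na + glucose + urea + ethanol/3.7
= 2·135 + 3.4 + 6.4 + 109/3.7
= 270 + 3.40 + 6.40 + 29.46
= 309.26 mOsm/kg ≈ 309.3 mOsm/kg
Osmolar gap = measured − calculated = 306 − 309.3 = -3.3 mOsm/kg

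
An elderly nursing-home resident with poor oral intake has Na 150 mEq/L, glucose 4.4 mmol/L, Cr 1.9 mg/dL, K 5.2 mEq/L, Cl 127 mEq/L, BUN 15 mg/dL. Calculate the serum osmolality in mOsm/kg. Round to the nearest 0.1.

Calculated osmolality = 2·Na + glucose + BUN/2.8
= 2·150 + 4.4 + 15/2.8
= 300 + 4.40 + 5.36
= 309.76 mOsm/kg

309.8 mOsm/kg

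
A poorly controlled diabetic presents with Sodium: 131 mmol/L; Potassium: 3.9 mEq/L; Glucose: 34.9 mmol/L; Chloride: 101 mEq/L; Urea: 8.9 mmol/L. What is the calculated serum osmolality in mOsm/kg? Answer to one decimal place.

305.8 mOsm/kg

Calculated osmolality = 2·Na + glucose + urea
= 2·131 + 34.9 + 8.9
= 262 + 34.90 + 8.90
= 305.8 mOsm/kg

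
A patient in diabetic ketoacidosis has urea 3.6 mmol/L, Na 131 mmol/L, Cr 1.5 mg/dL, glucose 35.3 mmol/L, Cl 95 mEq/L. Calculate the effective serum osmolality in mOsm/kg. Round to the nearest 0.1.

297.3 mOsm/kg

Effective osmolality excludes urea (freely permeant across cell membranes):
2·Na + glucose
= 2·131 + 35.3
= 262 + 35.3
= 297.3 mOsm/kg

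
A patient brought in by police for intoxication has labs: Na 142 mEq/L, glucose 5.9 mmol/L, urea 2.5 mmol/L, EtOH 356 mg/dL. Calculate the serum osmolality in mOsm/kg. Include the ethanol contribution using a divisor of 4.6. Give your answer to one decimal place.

Calculated osmolality = 2·Na + glucose + urea + ethanol/4.6
= 2·142 + 5.9 + 2.5 + 356/4.6
= 284 + 5.90 + 2.50 + 77.39
= 369.79 mOsm/kg

369.8 mOsm/kg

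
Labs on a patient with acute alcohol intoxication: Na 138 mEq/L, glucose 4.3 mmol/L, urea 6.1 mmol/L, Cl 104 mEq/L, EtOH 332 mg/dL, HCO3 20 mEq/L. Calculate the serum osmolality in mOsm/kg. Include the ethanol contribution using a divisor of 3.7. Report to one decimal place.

376.1 mOsm/kg

Calculated osmolality = 2·Na + glucose + urea + ethanol/3.7
= 2·138 + 4.3 + 6.1 + 332/3.7
= 276 + 4.30 + 6.10 + 89.73
= 376.13 mOsm/kg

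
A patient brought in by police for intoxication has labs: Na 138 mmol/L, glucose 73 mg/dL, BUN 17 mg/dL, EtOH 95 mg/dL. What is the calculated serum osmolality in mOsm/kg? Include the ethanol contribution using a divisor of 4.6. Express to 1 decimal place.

Calculated osmolality = 2·Na + glucose/18 + BUN/2.8 + ethanol/4.6
= 2·138 + 73/18 + 17/2.8 + 95/4.6
= 276 + 4.06 + 6.07 + 20.65
= 306.78 mOsm/kg

306.8 mOsm/kg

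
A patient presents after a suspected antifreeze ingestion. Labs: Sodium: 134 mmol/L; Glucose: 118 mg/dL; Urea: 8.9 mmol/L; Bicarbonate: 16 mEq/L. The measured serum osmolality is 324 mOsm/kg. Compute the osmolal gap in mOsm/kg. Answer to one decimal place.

40.5 mOsm/kg

Calculated osmolality = 2·Na + glucose/18 + urea
= 2·134 + 118/18 + 8.9
= 268 + 6.56 + 8.90
= 283.46 mOsm/kg ≈ 283.5 mOsm/kg
Osmolar gap = measured − calculated = 324 − 283.5 = 40.5 mOsm/kg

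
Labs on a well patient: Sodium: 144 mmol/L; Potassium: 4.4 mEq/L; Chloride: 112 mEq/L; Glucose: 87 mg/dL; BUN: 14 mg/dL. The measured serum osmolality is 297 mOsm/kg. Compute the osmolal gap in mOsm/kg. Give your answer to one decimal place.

-0.8 mOsm/kg

Calculated osmolality = 2·Na + glucose/18 + BUN/2.8
= 2·144 + 87/18 + 14/2.8
= 288 + 4.83 + 5
= 297.83 mOsm/kg ≈ 297.8 mOsm/kg
Osmolar gap = measured − calculated = 297 − 297.8 = -0.8 mOsm/kg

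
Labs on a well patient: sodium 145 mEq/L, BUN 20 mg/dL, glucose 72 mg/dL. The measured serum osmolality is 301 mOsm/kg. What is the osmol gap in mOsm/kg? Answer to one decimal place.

Calculated osmolality = 2·Na + glucose/18 + BUN/2.8
= 2·145 + 72/18 + 20/2.8
= 290 + 4 + 7.14
= 301.14 mOsm/kg ≈ 301.1 mOsm/kg
Osmolar gap = measured − calculated = 301 − 301.1 = -0.1 mOsm/kg

-0.1 mOsm/kg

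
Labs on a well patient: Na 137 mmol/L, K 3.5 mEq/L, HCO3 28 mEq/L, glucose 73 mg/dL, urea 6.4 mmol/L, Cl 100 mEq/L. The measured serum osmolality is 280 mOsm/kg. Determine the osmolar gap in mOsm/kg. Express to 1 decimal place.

-4.5 mOsm/kg

Calculated osmolality = 2·Na + glucose/18 + urea
= 2·137 + 73/18 + 6.4
= 274 + 4.06 + 6.40
= 284.46 mOsm/kg ≈ 284.5 mOsm/kg
Osmolar gap = measured − calculated = 280 − 284.5 = -4.5 mOsm/kg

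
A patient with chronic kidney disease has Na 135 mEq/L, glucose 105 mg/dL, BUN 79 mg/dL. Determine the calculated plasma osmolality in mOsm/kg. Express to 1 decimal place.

304.0 mOsm/kg

Calculated osmolality = 2·Na + glucose/18 + BUN/2.8
= 2·135 + 105/18 + 79/2.8
= 270 + 5.83 + 28.21
= 304.04 mOsm/kg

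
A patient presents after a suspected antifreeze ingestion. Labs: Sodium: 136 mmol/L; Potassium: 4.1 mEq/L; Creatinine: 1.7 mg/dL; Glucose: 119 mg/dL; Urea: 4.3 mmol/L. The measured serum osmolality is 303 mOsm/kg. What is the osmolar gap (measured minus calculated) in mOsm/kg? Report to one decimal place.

20.1 mOsm/kg

Calculated osmolality = 2·Na + glucose/18 + urea
= 2·136 + 119/18 + 4.3
= 272 + 6.61 + 4.30
= 282.91 mOsm/kg ≈ 282.9 mOsm/kg
Osmolar gap = measured − calculated = 303 − 282.9 = 20.1 mOsm/kg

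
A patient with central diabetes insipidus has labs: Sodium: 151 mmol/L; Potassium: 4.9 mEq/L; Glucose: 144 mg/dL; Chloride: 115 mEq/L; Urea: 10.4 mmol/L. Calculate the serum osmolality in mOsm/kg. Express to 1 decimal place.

320.4 mOsm/kg

Calculated osmolality = 2·Na + glucose/18 + urea
= 2·151 + 144/18 + 10.4
= 302 + 8 + 10.40
= 320.4 mOsm/kg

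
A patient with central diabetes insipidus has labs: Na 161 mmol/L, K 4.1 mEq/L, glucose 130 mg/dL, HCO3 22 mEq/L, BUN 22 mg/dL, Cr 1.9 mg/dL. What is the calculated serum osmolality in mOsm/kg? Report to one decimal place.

Calculated osmolality = 2·Na + glucose/18 + BUN/2.8
= 2·161 + 130/18 + 22/2.8
= 322 + 7.22 + 7.86
= 337.08 mOsm/kg

337.1 mOsm/kg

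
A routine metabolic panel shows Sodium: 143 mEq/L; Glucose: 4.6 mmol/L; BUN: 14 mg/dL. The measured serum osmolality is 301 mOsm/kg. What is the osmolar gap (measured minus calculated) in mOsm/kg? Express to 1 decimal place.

5.4 mOsm/kg

Calculated osmolality = 2·Na + glucose + BUN/2.8
= 2·143 + 4.6 + 14/2.8
= 286 + 4.60 + 5
= 295.6 mOsm/kg ≈ 295.6 mOsm/kg
Osmolar gap = measured − calculated = 301 − 295.6 = 5.4 mOsm/kg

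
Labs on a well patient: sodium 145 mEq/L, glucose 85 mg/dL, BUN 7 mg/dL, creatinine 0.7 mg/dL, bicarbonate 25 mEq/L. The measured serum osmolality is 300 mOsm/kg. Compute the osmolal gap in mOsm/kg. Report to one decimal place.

Calculated osmolality = 2·Na + glucose/18 + BUN/2.8
= 2·145 + 85/18 + 7/2.8
= 290 + 4.72 + 2.50
= 297.22 mOsm/kg ≈ 297.2 mOsm/kg
Osmolar gap = measured − calculated = 300 − 297.2 = 2.8 mOsm/kg

2.8 mOsm/kg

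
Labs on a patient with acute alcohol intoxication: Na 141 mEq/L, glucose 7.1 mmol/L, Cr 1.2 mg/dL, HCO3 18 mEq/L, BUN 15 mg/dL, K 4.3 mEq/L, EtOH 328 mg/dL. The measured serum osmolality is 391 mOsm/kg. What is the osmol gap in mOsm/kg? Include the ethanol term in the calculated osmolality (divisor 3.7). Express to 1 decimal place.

Calculated osmolality = 2·Na + glucose + BUN/2.8 + ethanol/3.7
= 2·141 + 7.1 + 15/2.8 + 328/3.7
= 282 + 7.10 + 5.36 + 88.65
= 383.11 mOsm/kg ≈ 383.1 mOsm/kg
Osmolar gap = measured − calculated = 391 − 383.1 = 7.9 mOsm/kg

7.9 mOsm/kg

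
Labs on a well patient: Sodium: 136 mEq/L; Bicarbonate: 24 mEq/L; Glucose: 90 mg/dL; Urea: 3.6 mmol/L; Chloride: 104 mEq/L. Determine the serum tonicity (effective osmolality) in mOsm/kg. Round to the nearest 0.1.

277.0 mOsm/kg

Effective osmolality excludes urea (freely permeant across cell membranes):
2·Na + glucose/18
= 2·136 + 90/18
= 272 + 5
= 277 mOsm/kg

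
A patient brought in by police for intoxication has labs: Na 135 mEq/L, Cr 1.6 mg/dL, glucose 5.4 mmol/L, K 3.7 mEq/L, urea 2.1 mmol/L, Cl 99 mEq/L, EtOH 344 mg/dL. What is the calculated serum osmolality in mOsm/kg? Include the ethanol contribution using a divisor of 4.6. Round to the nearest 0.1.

Calculated osmolality = 2·Na + glucose + urea + ethanol/4.6
= 2·135 + 5.4 + 2.1 + 344/4.6
= 270 + 5.40 + 2.10 + 74.78
= 352.28 mOsm/kg

352.3 mOsm/kg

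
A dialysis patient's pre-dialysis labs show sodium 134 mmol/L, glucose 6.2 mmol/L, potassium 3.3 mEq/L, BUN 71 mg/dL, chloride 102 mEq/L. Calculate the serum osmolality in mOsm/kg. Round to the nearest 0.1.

Calculated osmolality = 2·Na + glucose + BUN/2.8
= 2·134 + 6.2 + 71/2.8
= 268 + 6.20 + 25.36
= 299.56 mOsm/kg

299.6 mOsm/kg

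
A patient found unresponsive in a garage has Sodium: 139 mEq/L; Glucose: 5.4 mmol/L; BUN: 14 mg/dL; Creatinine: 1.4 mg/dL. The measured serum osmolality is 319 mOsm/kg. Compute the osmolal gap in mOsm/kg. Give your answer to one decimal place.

Calculated osmolality = 2·Na + glucose + BUN/2.8
= 2·139 + 5.4 + 14/2.8
= 278 + 5.40 + 5
= 288.4 mOsm/kg ≈ 288.4 mOsm/kg
Osmolar gap = measured − calculated = 319 − 288.4 = 30.6 mOsm/kg

30.6 mOsm/kg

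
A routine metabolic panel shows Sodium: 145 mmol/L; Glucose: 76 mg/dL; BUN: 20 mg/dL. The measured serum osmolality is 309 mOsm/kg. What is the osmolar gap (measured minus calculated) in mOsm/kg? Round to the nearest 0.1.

7.6 mOsm/kg

Calculated osmolality = 2·Na + glucose/18 + BUN/2.8
= 2·145 + 76/18 + 20/2.8
= 290 + 4.22 + 7.14
= 301.36 mOsm/kg ≈ 301.4 mOsm/kg
Osmolar gap = measured − calculated = 309 − 301.4 = 7.6 mOsm/kg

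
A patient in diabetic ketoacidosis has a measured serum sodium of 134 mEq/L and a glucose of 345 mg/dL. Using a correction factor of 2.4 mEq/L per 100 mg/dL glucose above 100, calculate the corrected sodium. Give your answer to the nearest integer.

Corrected Na = measured Na + 2.4 · (glucose − 100)/100
= 134 + 2.4 · (345 − 100)/100
= 134 + 5.9
= 139.9 mEq/L

140 mEq/L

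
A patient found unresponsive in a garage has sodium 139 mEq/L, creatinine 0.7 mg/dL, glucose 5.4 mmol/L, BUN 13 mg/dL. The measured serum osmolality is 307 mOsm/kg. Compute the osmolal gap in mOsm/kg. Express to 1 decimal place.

Calculated osmolality = 2·Na + glucose + BUN/2.8
= 2·139 + 5.4 + 13/2.8
= 278 + 5.40 + 4.64
= 288.04 mOsm/kg ≈ 288.0 mOsm/kg
Osmolar gap = measured − calculated = 307 − 288.0 = 19.0 mOsm/kg

19.0 mOsm/kg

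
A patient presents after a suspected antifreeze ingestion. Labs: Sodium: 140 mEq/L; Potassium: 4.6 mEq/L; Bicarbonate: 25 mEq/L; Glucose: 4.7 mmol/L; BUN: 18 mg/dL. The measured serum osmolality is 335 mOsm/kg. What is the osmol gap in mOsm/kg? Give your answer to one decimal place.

43.9 mOsm/kg

Calculated osmolality = 2·Na + glucose + BUN/2.8
= 2·140 + 4.7 + 18/2.8
= 280 + 4.70 + 6.43
= 291.13 mOsm/kg ≈ 291.1 mOsm/kg
Osmolar gap = measured − calculated = 335 − 291.1 = 43.9 mOsm/kg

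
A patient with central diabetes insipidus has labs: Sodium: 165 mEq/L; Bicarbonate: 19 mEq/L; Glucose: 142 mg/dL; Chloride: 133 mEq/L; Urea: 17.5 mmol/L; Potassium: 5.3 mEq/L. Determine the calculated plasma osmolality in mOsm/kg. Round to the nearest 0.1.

Calculated osmolality = 2·Na + glucose/18 + urea
= 2·165 + 142/18 + 17.5
= 330 + 7.89 + 17.50
= 355.39 mOsm/kg

355.4 mOsm/kg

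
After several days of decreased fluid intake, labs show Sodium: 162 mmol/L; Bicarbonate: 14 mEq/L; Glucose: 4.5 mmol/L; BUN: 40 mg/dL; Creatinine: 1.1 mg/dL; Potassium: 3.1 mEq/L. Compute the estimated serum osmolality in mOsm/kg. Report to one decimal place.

342.8 mOsm/kg

Calculated osmolality = 2·Na + glucose + BUN/2.8
= 2·162 + 4.5 + 40/2.8
= 324 + 4.50 + 14.29
= 342.79 mOsm/kg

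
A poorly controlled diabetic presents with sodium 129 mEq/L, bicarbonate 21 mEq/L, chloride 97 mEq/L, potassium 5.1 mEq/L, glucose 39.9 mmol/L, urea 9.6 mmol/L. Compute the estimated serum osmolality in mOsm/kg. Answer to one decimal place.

Calculated osmolality = 2·Na + glucose + urea
= 2·129 + 39.9 + 9.6
= 258 + 39.90 + 9.60
= 307.5 mOsm/kg

307.5 mOsm/kg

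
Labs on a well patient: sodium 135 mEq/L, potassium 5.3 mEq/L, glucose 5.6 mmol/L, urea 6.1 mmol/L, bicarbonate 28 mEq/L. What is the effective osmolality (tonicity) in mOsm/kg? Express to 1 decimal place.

Effective osmolality excludes urea (freely permeant across cell membranes):
2·Na + glucose
= 2·135 + 5.6
= 270 + 5.6
= 275.6 mOsm/kg

275.6 mOsm/kg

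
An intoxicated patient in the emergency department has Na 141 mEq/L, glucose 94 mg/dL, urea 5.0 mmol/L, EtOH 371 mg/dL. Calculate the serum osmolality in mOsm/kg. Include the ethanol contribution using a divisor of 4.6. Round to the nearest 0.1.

Calculated osmolality = 2·Na + glucose/18 + urea + ethanol/4.6
= 2·141 + 94/18 + 5 + 371/4.6
= 282 + 5.22 + 5 + 80.65
= 372.87 mOsm/kg

372.9 mOsm/kg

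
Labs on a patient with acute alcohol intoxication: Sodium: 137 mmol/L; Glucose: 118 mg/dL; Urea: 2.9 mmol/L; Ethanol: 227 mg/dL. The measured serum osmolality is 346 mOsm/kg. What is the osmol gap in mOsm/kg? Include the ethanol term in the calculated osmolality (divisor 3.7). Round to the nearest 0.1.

Calculated osmolality = 2·Na + glucose/18 + urea + ethanol/3.7
= 2·137 + 118/18 + 2.9 + 227/3.7
= 274 + 6.56 + 2.90 + 61.35
= 344.81 mOsm/kg ≈ 344.8 mOsm/kg
Osmolar gap = measured − calculated = 346 − 344.8 = 1.2 mOsm/kg

1.2 mOsm/kg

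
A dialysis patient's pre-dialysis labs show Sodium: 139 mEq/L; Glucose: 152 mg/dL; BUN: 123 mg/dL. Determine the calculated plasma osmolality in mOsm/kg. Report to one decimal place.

Calculated osmolality = 2·Na + glucose/18 + BUN/2.8
= 2·139 + 152/18 + 123/2.8
= 278 + 8.44 + 43.93
= 330.37 mOsm/kg

330.4 mOsm/kg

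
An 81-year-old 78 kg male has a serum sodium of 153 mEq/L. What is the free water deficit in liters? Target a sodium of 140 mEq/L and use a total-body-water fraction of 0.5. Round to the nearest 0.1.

3.6 L

TBW = 0.5 · 78 = 39 L
Free water deficit = TBW · (Na/140 − 1)
= 39 · (153/140 − 1)
= 39 · 0.0929
= 3.62 L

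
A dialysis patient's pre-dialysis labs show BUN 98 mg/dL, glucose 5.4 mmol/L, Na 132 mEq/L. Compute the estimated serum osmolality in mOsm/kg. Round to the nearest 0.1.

Calculated osmolality = 2·Na + glucose + BUN/2.8
= 2·132 + 5.4 + 98/2.8
= 264 + 5.40 + 35
= 304.4 mOsm/kg

304.4 mOsm/kg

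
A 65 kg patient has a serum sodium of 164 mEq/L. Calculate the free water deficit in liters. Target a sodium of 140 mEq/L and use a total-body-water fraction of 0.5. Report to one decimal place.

5.6 L

TBW = 0.5 · 65 = 32.5 L
Free water deficit = TBW · (Na/140 − 1)
= 32.5 · (164/140 − 1)
= 32.5 · 0.1714
= 5.57 L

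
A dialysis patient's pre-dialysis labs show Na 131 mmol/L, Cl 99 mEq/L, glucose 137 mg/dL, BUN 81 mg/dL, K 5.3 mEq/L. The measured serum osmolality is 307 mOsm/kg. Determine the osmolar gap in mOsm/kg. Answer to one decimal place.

Calculated osmolality = 2·Na + glucose/18 + BUN/2.8
= 2·131 + 137/18 + 81/2.8
= 262 + 7.61 + 28.93
= 298.54 mOsm/kg ≈ 298.5 mOsm/kg
Osmolar gap = measured − calculated = 307 − 298.5 = 8.5 mOsm/kg

8.5 mOsm/kg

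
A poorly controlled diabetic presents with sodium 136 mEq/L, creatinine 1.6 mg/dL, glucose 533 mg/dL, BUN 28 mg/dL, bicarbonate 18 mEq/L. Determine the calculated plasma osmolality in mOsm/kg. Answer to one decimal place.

Calculated osmolality = 2·Na + glucose/18 + BUN/2.8
= 2·136 + 533/18 + 28/2.8
= 272 + 29.61 + 10
= 311.61 mOsm/kg

311.6 mOsm/kg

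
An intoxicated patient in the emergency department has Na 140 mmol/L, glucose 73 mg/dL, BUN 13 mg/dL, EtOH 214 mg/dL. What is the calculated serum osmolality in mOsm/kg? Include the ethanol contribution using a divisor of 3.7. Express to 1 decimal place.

Calculated osmolality = 2·Na + glucose/18 + BUN/2.8 + ethanol/3.7
= 2·140 + 73/18 + 13/2.8 + 214/3.7
= 280 + 4.06 + 4.64 + 57.84
= 346.54 mOsm/kg

346.5 mOsm/kg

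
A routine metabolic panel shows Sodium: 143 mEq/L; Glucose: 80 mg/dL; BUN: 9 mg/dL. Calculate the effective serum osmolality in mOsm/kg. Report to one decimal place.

Effective osmolality excludes urea (freely permeant across cell membranes):
2·Na + glucose/18
= 2·143 + 80/18
= 286 + 4.44
= 290.44 mOsm/kg

290.4 mOsm/kg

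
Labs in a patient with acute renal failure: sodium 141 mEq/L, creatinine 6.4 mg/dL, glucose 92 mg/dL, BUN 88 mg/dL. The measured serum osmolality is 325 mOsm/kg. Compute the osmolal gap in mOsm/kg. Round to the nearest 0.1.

6.5 mOsm/kg

Calculated osmolality = 2·Na + glucose/18 + BUN/2.8
= 2·141 + 92/18 + 88/2.8
= 282 + 5.11 + 31.43
= 318.54 mOsm/kg ≈ 318.5 mOsm/kg
Osmolar gap = measured − calculated = 325 − 318.5 = 6.5 mOsm/kg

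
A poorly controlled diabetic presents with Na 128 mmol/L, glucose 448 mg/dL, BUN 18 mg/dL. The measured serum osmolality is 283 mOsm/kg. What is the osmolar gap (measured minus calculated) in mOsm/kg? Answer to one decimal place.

-4.3 mOsm/kg

Calculated osmolality = 2·Na + glucose/18 + BUN/2.8
= 2·128 + 448/18 + 18/2.8
= 256 + 24.89 + 6.43
= 287.32 mOsm/kg ≈ 287.3 mOsm/kg
Osmolar gap = measured − calculated = 283 − 287.3 = -4.3 mOsm/kg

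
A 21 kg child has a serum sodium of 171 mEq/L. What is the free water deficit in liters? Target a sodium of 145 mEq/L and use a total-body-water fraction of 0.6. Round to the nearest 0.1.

2.3 L

TBW = 0.6 · 21 = 12.6 L
Free water deficit = TBW · (Na/145 − 1)
= 12.6 · (171/145 − 1)
= 12.6 · 0.1793
= 2.26 L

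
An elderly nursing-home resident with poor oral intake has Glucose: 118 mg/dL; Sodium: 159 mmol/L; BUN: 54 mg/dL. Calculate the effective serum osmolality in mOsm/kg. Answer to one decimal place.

324.6 mOsm/kg

Effective osmolality excludes urea (freely permeant across cell membranes):
2·Na + glucose/18
= 2·159 + 118/18
= 318 + 6.56
= 324.56 mOsm/kg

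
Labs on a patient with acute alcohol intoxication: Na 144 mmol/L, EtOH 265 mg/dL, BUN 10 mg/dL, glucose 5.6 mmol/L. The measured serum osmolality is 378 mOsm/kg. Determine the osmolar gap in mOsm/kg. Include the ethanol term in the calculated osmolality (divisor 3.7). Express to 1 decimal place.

Calculated osmolality = 2·Na + glucose + BUN/2.8 + ethanol/3.7
= 2·144 + 5.6 + 10/2.8 + 265/3.7
= 288 + 5.60 + 3.57 + 71.62
= 368.79 mOsm/kg ≈ 368.8 mOsm/kg
Osmolar gap = measured − calculated = 378 − 368.8 = 9.2 mOsm/kg

9.2 mOsm/kg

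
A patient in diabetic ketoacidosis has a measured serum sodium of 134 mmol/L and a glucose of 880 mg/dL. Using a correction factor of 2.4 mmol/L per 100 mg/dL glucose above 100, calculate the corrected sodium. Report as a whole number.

Corrected Na = measured Na + 2.4 · (glucose − 100)/100
= 134 + 2.4 · (880 − 100)/100
= 134 + 18.7
= 152.7 mmol/L

153 mmol/L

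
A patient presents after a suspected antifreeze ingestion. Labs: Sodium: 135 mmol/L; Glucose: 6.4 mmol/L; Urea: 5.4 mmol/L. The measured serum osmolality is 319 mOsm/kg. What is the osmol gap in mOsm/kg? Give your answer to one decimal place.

37.2 mOsm/kg

Calculated osmolality = 2·Na + glucose + urea
= 2·135 + 6.4 + 5.4
= 270 + 6.40 + 5.40
= 281.8 mOsm/kg ≈ 281.8 mOsm/kg
Osmolar gap = measured − calculated = 319 − 281.8 = 37.2 mOsm/kg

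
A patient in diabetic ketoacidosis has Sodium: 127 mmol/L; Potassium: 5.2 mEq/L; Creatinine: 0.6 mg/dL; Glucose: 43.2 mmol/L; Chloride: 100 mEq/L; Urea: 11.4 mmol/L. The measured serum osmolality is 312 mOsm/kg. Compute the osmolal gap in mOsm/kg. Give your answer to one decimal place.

3.4 mOsm/kg

Calculated osmolality = 2·Na + glucose + urea
= 2·127 + 43.2 + 11.4
= 254 + 43.20 + 11.40
= 308.6 mOsm/kg ≈ 308.6 mOsm/kg
Osmolar gap = measured − calculated = 312 − 308.6 = 3.4 mOsm/kg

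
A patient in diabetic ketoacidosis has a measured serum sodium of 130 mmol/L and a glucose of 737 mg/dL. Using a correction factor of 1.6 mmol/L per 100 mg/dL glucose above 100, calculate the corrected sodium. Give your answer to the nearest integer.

Corrected Na = measured Na + 1.6 · (glucose − 100)/100
= 130 + 1.6 · (737 − 100)/100
= 130 + 10.2
= 140.2 mmol/L

140 mmol/L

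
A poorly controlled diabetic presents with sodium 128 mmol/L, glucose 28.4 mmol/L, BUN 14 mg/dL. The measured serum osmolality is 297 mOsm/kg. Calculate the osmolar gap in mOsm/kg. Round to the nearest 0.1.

7.6 mOsm/kg

Calculated osmolality = 2·Na + glucose + BUN/2.8
= 2·128 + 28.4 + 14/2.8
= 256 + 28.40 + 5
= 289.4 mOsm/kg ≈ 289.4 mOsm/kg
Osmolar gap = measured − calculated = 297 − 289.4 = 7.6 mOsm/kg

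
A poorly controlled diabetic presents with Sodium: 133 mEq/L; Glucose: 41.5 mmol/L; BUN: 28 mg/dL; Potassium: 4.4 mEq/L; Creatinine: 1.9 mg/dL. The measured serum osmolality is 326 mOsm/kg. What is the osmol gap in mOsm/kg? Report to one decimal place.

8.5 mOsm/kg

Calculated osmolality = 2·Na + glucose + BUN/2.8
= 2·133 + 41.5 + 28/2.8
= 266 + 41.50 + 10
= 317.5 mOsm/kg ≈ 317.5 mOsm/kg
Osmolar gap = measured − calculated = 326 − 317.5 = 8.5 mOsm/kg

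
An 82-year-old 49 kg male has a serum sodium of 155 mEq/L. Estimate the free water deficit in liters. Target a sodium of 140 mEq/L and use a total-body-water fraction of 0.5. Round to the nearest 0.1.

2.6 L

TBW = 0.5 · 49 = 24.5 L
Free water deficit = TBW · (Na/140 − 1)
= 24.5 · (155/140 − 1)
= 24.5 · 0.1071
= 2.62 L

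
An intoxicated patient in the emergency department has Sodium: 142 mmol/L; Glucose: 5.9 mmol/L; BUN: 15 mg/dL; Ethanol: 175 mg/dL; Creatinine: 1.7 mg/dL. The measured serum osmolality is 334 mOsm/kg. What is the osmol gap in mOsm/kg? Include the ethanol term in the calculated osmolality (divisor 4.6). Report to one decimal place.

0.7 mOsm/kg

Calculated osmolality = 2·Na + glucose + BUN/2.8 + ethanol/4.6
= 2·142 + 5.9 + 15/2.8 + 175/4.6
= 284 + 5.90 + 5.36 + 38.04
= 333.3 mOsm/kg ≈ 333.3 mOsm/kg
Osmolar gap = measured − calculated = 334 − 333.3 = 0.7 mOsm/kg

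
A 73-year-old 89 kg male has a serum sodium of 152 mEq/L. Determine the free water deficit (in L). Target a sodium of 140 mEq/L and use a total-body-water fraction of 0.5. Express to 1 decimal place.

TBW = 0.5 · 89 = 44.5 L
Free water deficit = TBW · (Na/140 − 1)
= 44.5 · (152/140 − 1)
= 44.5 · 0.0857
= 3.81 L

3.8 L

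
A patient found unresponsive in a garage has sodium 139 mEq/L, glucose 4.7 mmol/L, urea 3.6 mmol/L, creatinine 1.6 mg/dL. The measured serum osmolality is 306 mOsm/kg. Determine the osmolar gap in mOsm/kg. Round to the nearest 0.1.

Calculated osmolality = 2·Na + glucose + urea
= 2·139 + 4.7 + 3.6
= 278 + 4.70 + 3.60
= 286.3 mOsm/kg ≈ 286.3 mOsm/kg
Osmolar gap = measured − calculated = 306 − 286.3 = 19.7 mOsm/kg

19.7 mOsm/kg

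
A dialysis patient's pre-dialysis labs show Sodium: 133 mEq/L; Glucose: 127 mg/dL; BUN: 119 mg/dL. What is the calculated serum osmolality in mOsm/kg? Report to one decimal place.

315.6 mOsm/kg

Calculated osmolality = 2·Na + glucose/18 + BUN/2.8
= 2·133 + 127/18 + 119/2.8
= 266 + 7.06 + 42.50
= 315.56 mOsm/kg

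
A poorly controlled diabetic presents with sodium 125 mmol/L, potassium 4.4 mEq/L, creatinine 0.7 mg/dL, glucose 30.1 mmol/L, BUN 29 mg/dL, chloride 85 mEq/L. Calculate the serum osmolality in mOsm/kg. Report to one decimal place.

Calculated osmolality = 2·Na + glucose + BUN/2.8
= 2·125 + 30.1 + 29/2.8
= 250 + 30.10 + 10.36
= 290.46 mOsm/kg

290.5 mOsm/kg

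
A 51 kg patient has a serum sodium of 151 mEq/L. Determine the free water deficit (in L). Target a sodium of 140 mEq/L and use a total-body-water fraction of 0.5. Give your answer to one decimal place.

TBW = 0.5 · 51 = 25.5 L
Free water deficit = TBW · (Na/140 − 1)
= 25.5 · (151/140 − 1)
= 25.5 · 0.0786
= 2 L

2.0 L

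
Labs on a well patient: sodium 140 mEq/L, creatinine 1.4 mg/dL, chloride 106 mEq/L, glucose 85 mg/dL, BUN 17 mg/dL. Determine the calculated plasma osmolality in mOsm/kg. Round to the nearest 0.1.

290.8 mOsm/kg

Calculated osmolality = 2·Na + glucose/18 + BUN/2.8
= 2·140 + 85/18 + 17/2.8
= 280 + 4.72 + 6.07
= 290.79 mOsm/kg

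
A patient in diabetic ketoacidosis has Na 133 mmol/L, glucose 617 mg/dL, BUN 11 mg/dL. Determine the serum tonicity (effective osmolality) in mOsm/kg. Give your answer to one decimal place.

Effective osmolality excludes urea (freely permeant across cell membranes):
2·Na + glucose/18
= 2·133 + 617/18
= 266 + 34.28
= 300.28 mOsm/kg

300.3 mOsm/kg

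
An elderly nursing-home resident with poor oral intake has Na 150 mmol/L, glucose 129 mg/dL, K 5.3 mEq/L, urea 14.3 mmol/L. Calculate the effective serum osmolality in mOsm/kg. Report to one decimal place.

307.2 mOsm/kg

Effective osmolality excludes urea (freely permeant across cell membranes):
2·Na + glucose/18
= 2·150 + 129/18
= 300 + 7.17
= 307.17 mOsm/kg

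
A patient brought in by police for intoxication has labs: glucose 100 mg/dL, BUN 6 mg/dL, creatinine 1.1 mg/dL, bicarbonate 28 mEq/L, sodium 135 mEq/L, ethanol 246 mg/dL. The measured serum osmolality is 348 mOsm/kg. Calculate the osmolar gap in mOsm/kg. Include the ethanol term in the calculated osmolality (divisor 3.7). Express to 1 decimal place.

3.8 mOsm/kg

Calculated osmolality = 2·Na + glucose/18 + BUN/2.8 + ethanol/3.7
= 2·135 + 100/18 + 6/2.8 + 246/3.7
= 270 + 5.56 + 2.14 + 66.49
= 344.19 mOsm/kg ≈ 344.2 mOsm/kg
Osmolar gap = measured − calculated = 348 − 344.2 = 3.8 mOsm/kg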